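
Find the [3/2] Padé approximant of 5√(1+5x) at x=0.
(625*x**3/32 + 1125*x**2/16 + 75*x/2 + 5)/(75*x**2/16 + 5*x + 1)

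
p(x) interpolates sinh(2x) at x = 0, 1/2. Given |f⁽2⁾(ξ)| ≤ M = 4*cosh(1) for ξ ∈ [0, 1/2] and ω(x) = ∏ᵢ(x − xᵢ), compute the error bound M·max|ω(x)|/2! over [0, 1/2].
cosh(1)/8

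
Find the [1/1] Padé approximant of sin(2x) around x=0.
2*x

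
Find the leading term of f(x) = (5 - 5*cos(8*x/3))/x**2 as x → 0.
160/9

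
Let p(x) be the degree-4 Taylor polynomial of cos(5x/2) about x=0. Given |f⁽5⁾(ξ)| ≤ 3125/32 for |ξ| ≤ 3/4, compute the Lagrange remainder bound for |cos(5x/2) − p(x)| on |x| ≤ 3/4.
50625/262144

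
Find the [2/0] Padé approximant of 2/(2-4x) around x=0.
4*x**2 + 2*x + 1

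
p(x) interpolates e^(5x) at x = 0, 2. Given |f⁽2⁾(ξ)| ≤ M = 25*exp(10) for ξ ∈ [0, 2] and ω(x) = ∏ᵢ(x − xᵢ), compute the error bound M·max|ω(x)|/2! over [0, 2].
25*exp(10)/2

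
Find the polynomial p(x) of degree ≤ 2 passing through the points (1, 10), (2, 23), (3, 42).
3*x**2 + 4*x + 3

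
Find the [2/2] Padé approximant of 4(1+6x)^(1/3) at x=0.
(112*x**2/3 + 28*x + 4)/(10*x**2/3 + 5*x + 1)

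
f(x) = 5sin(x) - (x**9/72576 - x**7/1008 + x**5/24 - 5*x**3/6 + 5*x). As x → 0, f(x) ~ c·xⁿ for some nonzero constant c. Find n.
11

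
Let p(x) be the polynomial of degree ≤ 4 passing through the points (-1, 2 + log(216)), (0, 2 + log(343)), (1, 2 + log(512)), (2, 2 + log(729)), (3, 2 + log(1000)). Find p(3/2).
2 + log(576*15**(113/128)*2**(9/32)*7**(17/32)/35)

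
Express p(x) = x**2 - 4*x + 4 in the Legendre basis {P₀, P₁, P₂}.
(13/3)P₀ + (-4)P₁ + (2/3)P₂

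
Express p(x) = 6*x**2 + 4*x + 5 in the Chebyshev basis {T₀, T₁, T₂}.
(8)T₀ + (4)T₁ + (3)T₂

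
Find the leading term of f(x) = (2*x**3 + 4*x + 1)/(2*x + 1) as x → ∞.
x**2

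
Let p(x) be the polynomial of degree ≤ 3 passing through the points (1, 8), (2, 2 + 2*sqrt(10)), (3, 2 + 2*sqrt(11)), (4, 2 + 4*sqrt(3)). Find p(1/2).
-35*sqrt(10)/8 - 5*sqrt(3)/4 + 21*sqrt(11)/8 + 121/8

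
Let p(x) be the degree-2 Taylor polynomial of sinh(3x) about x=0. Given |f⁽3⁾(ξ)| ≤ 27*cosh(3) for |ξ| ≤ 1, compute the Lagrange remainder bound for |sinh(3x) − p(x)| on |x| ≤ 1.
9*cosh(3)/2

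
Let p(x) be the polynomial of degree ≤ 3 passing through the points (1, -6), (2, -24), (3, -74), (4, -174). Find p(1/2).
-27/8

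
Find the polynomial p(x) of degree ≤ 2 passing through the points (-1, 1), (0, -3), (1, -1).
3*x**2 - x - 3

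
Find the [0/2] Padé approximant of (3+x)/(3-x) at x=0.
1/(2*x**2/9 - 2*x/3 + 1)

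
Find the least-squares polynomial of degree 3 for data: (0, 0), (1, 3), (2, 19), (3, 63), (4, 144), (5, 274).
1/7 + (-7/6)x + (45/28)x² + (23/12)x³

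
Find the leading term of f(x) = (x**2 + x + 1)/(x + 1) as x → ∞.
x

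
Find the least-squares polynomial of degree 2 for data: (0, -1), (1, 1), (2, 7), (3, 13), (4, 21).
-9/7 + (76/35)x + (6/7)x²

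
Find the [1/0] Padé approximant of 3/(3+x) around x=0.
1 - x/3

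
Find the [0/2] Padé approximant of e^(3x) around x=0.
1/(9*x**2/2 - 3*x + 1)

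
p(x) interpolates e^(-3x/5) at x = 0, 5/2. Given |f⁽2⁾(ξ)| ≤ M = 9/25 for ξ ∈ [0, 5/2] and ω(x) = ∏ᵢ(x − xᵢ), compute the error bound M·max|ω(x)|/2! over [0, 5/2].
9/32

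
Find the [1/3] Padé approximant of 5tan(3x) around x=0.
15*x/(1 - 3*x**2)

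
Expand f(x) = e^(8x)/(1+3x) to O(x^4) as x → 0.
1 + 5*x + 17*x**2 + 103*x**3/3 + O(x**4)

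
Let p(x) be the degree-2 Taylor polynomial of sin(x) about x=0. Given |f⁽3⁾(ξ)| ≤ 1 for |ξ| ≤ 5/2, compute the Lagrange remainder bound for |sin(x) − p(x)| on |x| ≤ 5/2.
125/48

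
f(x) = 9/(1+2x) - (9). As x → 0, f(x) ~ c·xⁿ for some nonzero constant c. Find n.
1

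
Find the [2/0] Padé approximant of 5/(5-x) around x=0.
x**2/25 + x/5 + 1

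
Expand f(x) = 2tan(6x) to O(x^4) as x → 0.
12*x + 144*x**3 + O(x**4)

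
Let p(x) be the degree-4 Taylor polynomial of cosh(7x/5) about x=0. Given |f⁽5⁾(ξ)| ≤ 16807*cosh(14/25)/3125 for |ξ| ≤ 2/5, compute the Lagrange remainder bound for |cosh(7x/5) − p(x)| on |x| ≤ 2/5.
67228*cosh(14/25)/146484375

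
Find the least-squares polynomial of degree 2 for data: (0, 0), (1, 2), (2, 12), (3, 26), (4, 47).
-1/5 + (-1/5)x + (3)x²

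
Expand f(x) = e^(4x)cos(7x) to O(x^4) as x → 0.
1 + 4*x - 33*x**2/2 - 262*x**3/3 + O(x**4)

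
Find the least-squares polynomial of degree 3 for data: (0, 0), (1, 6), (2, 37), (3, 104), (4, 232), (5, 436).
-5/21 + (151/63)x + (71/42)x² + (55/18)x³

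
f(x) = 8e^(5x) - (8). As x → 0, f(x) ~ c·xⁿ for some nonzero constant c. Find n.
1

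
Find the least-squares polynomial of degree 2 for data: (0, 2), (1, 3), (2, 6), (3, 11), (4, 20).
76/35 + (-26/35)x + (9/7)x²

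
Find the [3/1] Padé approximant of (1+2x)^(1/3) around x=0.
(-8*x**3/81 + 4*x**2/9 + 2*x + 1)/(4*x/3 + 1)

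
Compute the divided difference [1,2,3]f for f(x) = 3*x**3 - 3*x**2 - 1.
15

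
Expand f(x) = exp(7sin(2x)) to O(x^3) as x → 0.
1 + 14*x + 98*x**2 + O(x**3)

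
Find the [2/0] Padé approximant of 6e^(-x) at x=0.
3*x**2 - 6*x + 6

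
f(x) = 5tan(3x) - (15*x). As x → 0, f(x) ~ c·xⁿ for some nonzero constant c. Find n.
3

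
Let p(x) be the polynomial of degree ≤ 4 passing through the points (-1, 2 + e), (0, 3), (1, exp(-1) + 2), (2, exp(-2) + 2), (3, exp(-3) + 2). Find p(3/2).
(-5 + 60*e + 90*exp(2) + (3*e + 236)*exp(3))*exp(-3)/128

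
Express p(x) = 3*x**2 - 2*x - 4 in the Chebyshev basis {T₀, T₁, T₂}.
(-5/2)T₀ + (-2)T₁ + (3/2)T₂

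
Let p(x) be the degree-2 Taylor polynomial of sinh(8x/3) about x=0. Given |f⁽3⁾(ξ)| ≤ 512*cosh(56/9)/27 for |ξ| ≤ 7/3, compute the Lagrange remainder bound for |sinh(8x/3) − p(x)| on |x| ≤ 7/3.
87808*cosh(56/9)/2187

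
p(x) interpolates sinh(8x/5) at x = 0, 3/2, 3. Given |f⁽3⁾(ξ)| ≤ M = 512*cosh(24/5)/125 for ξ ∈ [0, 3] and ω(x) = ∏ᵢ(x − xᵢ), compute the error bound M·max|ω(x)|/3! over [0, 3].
64*sqrt(3)*cosh(24/5)/125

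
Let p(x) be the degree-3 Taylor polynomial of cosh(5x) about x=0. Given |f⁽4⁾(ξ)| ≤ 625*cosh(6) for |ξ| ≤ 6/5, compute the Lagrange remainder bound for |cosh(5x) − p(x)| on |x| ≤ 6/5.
54*cosh(6)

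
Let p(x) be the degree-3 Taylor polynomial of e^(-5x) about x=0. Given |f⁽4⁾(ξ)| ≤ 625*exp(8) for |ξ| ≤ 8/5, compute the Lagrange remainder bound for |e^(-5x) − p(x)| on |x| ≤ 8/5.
512*exp(8)/3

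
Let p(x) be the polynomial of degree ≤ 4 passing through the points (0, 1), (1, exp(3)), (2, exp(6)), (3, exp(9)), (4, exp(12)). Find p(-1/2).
-45*exp(9)/32 - 105*exp(3)/32 + 315/128 + 189*exp(6)/64 + 35*exp(12)/128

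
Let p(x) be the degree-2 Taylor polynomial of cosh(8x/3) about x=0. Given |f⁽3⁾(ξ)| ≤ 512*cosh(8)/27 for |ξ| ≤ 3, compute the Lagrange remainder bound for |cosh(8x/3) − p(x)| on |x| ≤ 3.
256*cosh(8)/3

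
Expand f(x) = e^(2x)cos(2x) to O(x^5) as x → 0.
1 + 2*x - 8*x**3/3 - 8*x**4/3 + O(x**5)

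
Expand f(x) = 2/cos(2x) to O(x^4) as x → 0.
2 + 4*x**2 + O(x**4)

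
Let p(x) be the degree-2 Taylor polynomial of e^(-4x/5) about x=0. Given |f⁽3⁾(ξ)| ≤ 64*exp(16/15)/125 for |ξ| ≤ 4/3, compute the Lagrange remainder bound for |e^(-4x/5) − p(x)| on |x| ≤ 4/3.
2048*exp(16/15)/10125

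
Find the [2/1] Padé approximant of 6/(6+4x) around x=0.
1/(2*x/3 + 1)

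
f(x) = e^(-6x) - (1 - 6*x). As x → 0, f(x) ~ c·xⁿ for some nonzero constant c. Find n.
2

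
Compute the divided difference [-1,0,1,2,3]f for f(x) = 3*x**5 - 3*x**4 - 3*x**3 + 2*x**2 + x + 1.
12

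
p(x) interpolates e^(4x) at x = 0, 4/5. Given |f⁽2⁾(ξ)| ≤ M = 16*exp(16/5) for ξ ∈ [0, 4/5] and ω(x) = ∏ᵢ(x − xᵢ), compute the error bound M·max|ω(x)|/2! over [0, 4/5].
32*exp(16/5)/25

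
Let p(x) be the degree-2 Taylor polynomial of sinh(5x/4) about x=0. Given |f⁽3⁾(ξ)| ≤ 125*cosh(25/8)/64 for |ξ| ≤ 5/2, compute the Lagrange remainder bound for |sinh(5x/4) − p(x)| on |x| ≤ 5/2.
15625*cosh(25/8)/3072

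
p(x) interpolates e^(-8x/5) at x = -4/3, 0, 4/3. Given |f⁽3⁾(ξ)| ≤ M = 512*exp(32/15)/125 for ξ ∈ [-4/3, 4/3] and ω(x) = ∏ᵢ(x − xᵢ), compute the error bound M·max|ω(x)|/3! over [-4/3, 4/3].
32768*sqrt(3)*exp(32/15)/91125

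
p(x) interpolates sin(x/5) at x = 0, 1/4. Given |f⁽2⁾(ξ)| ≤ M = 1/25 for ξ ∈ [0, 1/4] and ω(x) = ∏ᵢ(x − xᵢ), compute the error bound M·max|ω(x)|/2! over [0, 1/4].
1/3200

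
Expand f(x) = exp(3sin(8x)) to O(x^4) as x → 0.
1 + 24*x + 288*x**2 + 2048*x**3 + O(x**4)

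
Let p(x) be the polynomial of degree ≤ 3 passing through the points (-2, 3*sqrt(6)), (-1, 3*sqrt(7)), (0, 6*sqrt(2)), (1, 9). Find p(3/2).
-105*sqrt(2)/8 - 15*sqrt(6)/16 + 63*sqrt(7)/16 + 315/16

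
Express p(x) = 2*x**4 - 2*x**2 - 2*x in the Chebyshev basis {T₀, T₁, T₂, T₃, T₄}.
(-1/4)T₀ + (-2)T₁ + (1/4)T₄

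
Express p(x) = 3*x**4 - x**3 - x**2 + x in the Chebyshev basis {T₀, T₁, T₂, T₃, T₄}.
(5/8)T₀ + (1/4)T₁ + T₂ + (-1/4)T₃ + (3/8)T₄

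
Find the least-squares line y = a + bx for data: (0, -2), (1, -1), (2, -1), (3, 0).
a = -19/10, b = 3/5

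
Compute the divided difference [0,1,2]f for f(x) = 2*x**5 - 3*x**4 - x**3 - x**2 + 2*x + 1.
5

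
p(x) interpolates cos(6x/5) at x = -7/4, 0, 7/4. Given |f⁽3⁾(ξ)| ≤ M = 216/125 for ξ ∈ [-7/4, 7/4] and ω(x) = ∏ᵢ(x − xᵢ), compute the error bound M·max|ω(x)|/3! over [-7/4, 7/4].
343*sqrt(3)/1000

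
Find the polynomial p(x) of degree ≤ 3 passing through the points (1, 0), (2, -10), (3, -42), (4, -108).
-2*x**3 + x**2 + x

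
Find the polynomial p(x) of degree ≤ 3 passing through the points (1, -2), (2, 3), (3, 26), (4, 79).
2*x**3 - 3*x**2 - 1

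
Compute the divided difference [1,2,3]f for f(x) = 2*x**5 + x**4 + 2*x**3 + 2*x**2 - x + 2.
219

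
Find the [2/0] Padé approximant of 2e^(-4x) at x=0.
16*x**2 - 8*x + 2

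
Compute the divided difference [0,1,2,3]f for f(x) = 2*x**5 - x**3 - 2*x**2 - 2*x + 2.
49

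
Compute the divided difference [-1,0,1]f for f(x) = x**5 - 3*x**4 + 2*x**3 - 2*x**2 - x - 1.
-5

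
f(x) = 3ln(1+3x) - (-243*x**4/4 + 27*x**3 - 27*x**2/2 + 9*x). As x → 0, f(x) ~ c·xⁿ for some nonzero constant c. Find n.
5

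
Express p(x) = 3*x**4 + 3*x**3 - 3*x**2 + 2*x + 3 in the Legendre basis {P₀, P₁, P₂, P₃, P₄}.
(13/5)P₀ + (19/5)P₁ + (-2/7)P₂ + (6/5)P₃ + (24/35)P₄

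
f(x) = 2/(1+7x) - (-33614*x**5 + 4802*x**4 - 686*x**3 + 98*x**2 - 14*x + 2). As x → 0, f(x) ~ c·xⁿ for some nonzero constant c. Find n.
6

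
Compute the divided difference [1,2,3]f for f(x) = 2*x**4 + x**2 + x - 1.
51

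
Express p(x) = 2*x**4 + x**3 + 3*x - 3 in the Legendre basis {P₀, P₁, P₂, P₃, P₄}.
(-13/5)P₀ + (18/5)P₁ + (8/7)P₂ + (2/5)P₃ + (16/35)P₄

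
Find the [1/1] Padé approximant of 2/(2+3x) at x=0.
1/(3*x/2 + 1)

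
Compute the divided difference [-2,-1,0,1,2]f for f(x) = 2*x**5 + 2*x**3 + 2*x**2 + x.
0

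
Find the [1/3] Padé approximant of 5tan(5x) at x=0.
25*x/(1 - 25*x**2/3)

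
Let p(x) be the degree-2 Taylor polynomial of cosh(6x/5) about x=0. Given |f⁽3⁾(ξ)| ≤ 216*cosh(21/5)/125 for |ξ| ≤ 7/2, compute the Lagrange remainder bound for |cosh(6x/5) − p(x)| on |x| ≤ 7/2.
3087*cosh(21/5)/250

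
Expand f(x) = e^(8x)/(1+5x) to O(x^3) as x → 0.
1 + 3*x + 17*x**2 + O(x**3)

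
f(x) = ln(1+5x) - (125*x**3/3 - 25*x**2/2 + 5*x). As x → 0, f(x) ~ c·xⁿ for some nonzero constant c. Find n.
4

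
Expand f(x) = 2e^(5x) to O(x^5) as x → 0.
2 + 10*x + 25*x**2 + 125*x**3/3 + 625*x**4/12 + O(x**5)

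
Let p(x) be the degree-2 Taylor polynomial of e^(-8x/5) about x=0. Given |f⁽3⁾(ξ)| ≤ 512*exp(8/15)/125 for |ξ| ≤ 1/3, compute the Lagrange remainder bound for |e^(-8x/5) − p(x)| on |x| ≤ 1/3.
256*exp(8/15)/10125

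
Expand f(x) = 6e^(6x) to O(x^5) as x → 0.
6 + 36*x + 108*x**2 + 216*x**3 + 324*x**4 + O(x**5)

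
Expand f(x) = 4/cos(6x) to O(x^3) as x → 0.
4 + 72*x**2 + O(x**3)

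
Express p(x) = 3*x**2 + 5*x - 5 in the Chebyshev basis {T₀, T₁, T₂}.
(-7/2)T₀ + (5)T₁ + (3/2)T₂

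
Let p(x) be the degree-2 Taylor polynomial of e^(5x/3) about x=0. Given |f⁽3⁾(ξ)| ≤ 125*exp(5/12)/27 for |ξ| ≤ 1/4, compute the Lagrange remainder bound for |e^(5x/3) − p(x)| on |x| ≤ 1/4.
125*exp(5/12)/10368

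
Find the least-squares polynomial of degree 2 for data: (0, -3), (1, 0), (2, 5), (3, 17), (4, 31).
-20/7 + (3/14)x + (29/14)x²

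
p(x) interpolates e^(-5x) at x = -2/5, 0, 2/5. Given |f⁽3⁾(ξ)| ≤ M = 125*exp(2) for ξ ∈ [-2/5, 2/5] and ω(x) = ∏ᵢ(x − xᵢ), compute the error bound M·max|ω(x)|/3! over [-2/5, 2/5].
8*sqrt(3)*exp(2)/27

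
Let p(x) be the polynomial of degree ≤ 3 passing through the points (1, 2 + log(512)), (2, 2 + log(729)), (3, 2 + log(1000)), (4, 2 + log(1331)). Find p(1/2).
2 + log(1048576000*11**(1/16)*2**(5/8)*3**(7/8)*5**(15/16)/52612659)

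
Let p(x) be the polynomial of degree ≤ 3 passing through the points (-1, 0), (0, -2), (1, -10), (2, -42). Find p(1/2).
-33/8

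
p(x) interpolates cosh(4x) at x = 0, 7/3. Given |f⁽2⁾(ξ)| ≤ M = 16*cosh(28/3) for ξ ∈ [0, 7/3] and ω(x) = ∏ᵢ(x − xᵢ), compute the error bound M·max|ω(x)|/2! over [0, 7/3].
98*cosh(28/3)/9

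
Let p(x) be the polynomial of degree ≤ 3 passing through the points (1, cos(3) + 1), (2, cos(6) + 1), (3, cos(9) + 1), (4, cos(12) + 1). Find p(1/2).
35*cos(3)/16 - 35*cos(6)/16 + 21*cos(9)/16 - 5*cos(12)/16 + 1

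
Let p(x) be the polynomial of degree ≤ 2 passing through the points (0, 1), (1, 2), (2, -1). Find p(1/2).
2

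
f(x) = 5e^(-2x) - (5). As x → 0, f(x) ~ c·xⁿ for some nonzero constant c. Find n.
1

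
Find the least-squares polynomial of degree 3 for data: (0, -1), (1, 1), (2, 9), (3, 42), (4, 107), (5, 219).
-7/9 + (125/189)x + (-227/126)x² + (113/54)x³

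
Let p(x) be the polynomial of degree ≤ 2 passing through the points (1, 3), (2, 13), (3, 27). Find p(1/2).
-1/2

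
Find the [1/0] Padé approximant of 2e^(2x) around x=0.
4*x + 2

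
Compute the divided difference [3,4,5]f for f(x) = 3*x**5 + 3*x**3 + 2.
2016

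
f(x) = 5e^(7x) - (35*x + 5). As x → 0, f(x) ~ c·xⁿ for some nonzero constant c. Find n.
2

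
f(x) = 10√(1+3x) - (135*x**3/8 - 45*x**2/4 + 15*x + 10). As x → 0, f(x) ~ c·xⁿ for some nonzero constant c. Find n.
4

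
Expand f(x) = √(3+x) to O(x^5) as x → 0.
sqrt(3) + sqrt(3)*x/6 - sqrt(3)*x**2/72 + sqrt(3)*x**3/432 - 5*sqrt(3)*x**4/10368 + O(x**5)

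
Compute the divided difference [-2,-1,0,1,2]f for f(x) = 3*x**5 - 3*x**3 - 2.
0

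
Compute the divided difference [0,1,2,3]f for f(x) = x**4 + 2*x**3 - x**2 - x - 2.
8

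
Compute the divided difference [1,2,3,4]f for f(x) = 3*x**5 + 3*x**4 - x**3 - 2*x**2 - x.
224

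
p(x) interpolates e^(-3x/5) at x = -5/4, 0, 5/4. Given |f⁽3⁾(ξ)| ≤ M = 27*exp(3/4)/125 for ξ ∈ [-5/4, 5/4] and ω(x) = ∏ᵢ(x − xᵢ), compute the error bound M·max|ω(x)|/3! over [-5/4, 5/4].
sqrt(3)*exp(3/4)/64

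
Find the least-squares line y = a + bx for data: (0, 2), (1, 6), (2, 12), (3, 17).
a = 8/5, b = 51/10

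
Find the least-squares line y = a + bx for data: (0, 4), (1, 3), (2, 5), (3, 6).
a = 33/10, b = 4/5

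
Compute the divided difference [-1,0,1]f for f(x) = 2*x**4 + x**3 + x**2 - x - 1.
3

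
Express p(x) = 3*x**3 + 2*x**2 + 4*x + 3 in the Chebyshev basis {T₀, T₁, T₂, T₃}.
(4)T₀ + (25/4)T₁ + T₂ + (3/4)T₃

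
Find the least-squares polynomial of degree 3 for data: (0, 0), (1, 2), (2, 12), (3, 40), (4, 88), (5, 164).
8/63 + (-295/189)x + (247/126)x² + (53/54)x³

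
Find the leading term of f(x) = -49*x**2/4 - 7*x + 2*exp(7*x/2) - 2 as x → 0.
343*x**3/24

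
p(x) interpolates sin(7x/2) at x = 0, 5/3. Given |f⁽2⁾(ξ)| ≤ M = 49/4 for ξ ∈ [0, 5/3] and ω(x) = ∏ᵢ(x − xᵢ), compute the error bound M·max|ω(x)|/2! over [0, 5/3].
1225/288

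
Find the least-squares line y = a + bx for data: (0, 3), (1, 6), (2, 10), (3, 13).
a = 29/10, b = 17/5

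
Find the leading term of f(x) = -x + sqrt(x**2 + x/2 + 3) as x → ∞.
1/4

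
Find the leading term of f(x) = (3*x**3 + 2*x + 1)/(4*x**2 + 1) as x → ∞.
3*x/4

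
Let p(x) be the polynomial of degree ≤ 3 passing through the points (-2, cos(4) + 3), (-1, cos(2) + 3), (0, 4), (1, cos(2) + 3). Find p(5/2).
-141/16 + 15*cos(2) - 35*cos(4)/16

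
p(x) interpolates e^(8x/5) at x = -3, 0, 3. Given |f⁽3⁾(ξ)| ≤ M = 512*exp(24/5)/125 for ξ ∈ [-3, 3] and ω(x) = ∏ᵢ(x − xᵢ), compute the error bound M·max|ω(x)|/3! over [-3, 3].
512*sqrt(3)*exp(24/5)/125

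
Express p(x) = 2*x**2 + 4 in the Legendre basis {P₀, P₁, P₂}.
(14/3)P₀ + (4/3)P₂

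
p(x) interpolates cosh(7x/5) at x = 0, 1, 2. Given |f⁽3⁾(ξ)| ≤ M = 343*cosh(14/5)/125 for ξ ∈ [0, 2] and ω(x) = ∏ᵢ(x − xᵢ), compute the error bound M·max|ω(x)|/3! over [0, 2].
343*sqrt(3)*cosh(14/5)/3375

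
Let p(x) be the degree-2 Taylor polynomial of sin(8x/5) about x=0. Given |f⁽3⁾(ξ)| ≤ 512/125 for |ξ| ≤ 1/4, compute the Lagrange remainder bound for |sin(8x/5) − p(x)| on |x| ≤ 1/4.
4/375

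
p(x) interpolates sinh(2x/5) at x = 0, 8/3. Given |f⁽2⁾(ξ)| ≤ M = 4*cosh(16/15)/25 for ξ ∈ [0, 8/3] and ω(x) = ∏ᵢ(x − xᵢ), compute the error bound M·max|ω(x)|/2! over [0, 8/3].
32*cosh(16/15)/225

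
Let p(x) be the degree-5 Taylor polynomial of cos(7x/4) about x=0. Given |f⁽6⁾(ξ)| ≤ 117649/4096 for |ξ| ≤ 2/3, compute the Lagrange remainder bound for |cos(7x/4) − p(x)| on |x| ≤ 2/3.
117649/33592320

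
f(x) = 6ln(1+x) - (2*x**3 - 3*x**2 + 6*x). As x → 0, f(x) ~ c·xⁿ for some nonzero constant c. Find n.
4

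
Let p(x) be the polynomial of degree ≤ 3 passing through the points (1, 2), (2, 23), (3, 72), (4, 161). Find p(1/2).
-7/4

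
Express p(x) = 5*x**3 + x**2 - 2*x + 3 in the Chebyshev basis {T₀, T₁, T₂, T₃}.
(7/2)T₀ + (7/4)T₁ + (1/2)T₂ + (5/4)T₃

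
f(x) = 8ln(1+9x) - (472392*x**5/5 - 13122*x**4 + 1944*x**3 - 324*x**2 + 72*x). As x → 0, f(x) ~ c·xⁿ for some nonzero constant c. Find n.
6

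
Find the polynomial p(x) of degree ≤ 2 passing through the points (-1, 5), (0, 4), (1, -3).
-3*x**2 - 4*x + 4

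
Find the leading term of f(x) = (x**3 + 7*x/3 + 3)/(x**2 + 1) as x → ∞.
x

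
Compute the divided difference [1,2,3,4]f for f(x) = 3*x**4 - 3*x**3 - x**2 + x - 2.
27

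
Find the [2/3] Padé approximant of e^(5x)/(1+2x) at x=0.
(125*x**2/52 + 30*x/13 + 1)/(425*x**3/156 - 105*x**2/52 - 9*x/13 + 1)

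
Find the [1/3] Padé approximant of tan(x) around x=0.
x/(1 - x**2/3)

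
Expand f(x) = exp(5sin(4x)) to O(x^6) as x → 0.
1 + 20*x + 200*x**2 + 1280*x**3 + 5600*x**4 + 48128*x**5/3 + O(x**6)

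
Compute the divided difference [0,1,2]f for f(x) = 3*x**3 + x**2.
10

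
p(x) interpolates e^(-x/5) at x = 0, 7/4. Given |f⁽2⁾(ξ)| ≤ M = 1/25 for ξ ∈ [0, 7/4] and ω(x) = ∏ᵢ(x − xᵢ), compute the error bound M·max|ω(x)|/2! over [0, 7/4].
49/3200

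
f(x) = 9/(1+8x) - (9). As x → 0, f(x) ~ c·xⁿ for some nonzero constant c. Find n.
1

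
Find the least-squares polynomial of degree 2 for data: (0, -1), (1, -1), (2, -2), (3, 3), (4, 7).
-4/5 + (-2)x + x²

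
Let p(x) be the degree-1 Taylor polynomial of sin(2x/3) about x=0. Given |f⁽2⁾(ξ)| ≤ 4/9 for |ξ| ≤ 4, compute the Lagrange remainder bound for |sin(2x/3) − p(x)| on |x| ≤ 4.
32/9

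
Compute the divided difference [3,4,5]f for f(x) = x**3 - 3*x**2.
9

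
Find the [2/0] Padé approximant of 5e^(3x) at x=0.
45*x**2/2 + 15*x + 5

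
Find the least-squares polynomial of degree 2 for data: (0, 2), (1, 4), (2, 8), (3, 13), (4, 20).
69/35 + (19/14)x + (11/14)x²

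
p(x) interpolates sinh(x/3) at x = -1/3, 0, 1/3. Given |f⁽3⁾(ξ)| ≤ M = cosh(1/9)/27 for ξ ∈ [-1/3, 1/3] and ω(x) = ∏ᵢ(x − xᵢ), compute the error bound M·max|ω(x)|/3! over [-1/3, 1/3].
sqrt(3)*cosh(1/9)/19683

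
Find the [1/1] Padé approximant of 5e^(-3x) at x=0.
(5 - 15*x/2)/(3*x/2 + 1)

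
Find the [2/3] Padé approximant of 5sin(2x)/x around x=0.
(10 - 14*x**2/3)/(x**2/5 + 1)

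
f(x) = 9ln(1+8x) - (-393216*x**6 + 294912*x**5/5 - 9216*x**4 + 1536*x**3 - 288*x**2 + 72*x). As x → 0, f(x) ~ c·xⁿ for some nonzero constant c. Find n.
7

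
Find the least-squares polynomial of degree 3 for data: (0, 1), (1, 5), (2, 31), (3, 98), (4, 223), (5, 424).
22/21 + (-14/9)x + (199/84)x² + (107/36)x³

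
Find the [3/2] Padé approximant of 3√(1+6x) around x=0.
(81*x**3/4 + 243*x**2/4 + 27*x + 3)/(27*x**2/4 + 6*x + 1)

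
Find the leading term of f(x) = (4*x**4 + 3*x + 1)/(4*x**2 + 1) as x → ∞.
x**2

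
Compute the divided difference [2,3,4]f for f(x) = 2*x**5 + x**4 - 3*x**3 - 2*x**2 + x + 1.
596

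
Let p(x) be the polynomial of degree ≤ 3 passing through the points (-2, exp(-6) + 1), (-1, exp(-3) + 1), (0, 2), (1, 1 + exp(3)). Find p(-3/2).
(5 + 15*exp(3) + (11 + exp(3))*exp(6))*exp(-6)/16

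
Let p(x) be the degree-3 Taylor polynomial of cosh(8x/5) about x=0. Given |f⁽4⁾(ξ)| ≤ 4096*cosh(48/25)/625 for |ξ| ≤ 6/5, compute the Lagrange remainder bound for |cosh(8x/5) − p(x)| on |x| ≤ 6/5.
221184*cosh(48/25)/390625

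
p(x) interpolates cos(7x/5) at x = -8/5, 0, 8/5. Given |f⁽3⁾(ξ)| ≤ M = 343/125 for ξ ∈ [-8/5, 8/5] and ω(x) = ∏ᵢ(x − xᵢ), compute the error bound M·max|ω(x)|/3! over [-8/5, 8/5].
175616*sqrt(3)/421875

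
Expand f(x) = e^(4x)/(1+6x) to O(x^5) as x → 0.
1 - 2*x + 20*x**2 - 328*x**3/3 + 2000*x**4/3 + O(x**5)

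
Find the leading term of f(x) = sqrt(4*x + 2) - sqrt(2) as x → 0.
sqrt(2)*x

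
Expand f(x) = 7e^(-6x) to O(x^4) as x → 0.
7 - 42*x + 126*x**2 - 252*x**3 + O(x**4)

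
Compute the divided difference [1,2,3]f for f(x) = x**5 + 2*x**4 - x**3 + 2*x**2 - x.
136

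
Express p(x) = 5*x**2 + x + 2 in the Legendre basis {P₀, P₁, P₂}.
(11/3)P₀ + P₁ + (10/3)P₂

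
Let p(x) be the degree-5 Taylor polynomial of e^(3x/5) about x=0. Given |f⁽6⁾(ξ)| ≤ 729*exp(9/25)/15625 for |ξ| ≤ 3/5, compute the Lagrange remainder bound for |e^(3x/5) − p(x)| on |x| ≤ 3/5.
59049*exp(9/25)/19531250000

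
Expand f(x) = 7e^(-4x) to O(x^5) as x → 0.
7 - 28*x + 56*x**2 - 224*x**3/3 + 224*x**4/3 + O(x**5)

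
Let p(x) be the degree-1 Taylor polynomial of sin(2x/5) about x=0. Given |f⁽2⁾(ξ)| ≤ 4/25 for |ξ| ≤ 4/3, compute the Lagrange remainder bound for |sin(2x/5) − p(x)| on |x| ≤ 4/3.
32/225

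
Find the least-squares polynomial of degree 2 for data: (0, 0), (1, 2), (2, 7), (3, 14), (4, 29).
2/5 - x + (2)x²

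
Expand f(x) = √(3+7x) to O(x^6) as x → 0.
sqrt(3) + 7*sqrt(3)*x/6 - 49*sqrt(3)*x**2/72 + 343*sqrt(3)*x**3/432 - 12005*sqrt(3)*x**4/10368 + 117649*sqrt(3)*x**5/62208 + O(x**6)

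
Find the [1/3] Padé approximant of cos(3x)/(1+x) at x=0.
(1 - 15*x/4)/(-99*x**3/8 + 3*x**2/4 - 11*x/4 + 1)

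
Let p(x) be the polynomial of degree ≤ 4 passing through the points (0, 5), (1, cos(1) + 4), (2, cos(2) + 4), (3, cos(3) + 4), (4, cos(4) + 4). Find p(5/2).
15*cos(3)/32 + 45*cos(2)/64 - 5*cos(1)/32 - 5*cos(4)/128 + 515/128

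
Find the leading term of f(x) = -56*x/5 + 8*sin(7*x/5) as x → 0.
-1372*x**3/375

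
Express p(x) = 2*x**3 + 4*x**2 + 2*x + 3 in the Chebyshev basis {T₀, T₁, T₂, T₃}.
(5)T₀ + (7/2)T₁ + (2)T₂ + (1/2)T₃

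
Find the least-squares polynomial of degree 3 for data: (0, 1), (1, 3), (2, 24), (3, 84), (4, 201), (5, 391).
8/7 + (-19/7)x + (8/7)x² + (3)x³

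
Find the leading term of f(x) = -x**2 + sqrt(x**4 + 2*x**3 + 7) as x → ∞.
x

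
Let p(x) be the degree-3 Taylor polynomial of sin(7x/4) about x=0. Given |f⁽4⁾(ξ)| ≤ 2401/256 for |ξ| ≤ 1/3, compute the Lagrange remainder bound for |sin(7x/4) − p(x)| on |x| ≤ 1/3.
2401/497664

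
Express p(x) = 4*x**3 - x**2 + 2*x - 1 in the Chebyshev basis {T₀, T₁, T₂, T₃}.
(-3/2)T₀ + (5)T₁ + (-1/2)T₂ + T₃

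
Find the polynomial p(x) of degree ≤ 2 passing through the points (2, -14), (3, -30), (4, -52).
-3*x**2 - x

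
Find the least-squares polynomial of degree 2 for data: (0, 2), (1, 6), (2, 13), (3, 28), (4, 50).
87/35 + (-27/35)x + (22/7)x²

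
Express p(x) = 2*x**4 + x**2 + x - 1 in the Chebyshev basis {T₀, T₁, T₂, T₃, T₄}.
(1/4)T₀ + T₁ + (3/2)T₂ + (1/4)T₄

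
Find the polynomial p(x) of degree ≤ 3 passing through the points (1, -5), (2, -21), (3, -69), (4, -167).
-3*x**3 + 2*x**2 - x - 3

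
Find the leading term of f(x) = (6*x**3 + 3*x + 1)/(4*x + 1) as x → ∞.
3*x**2/2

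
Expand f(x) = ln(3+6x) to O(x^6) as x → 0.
log(3) + 2*x - 2*x**2 + 8*x**3/3 - 4*x**4 + 32*x**5/5 + O(x**6)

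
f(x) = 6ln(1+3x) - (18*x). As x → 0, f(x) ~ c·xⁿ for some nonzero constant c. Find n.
2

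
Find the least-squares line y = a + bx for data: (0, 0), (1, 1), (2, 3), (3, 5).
a = -3/10, b = 17/10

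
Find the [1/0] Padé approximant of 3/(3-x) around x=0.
x/3 + 1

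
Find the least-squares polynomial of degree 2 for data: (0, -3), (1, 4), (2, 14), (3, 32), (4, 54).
-97/35 + (117/35)x + (19/7)x²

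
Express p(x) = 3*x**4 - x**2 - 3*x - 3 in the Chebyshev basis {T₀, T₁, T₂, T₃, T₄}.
(-19/8)T₀ + (-3)T₁ + T₂ + (3/8)T₄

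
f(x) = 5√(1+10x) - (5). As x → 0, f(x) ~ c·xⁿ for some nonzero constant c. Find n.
1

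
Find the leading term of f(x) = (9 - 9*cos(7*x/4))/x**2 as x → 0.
441/32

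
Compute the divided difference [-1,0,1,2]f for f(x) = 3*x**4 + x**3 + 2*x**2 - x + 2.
7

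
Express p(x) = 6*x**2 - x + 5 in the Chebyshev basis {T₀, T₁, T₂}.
(8)T₀ - T₁ + (3)T₂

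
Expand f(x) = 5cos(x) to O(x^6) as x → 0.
5 - 5*x**2/2 + 5*x**4/24 + O(x**6)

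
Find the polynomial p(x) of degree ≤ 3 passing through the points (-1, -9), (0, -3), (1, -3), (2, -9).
-3*x**2 + 3*x - 3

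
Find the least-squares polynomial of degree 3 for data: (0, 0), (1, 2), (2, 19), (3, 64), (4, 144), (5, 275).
-1/21 + (-233/126)x + (173/84)x² + (67/36)x³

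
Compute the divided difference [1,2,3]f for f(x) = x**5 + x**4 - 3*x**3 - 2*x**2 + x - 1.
95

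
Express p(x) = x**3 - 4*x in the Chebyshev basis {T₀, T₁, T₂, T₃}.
(-13/4)T₁ + (1/4)T₃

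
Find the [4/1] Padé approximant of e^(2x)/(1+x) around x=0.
(2*x**4/5 + 8*x**3/15 + 6*x**2/5 + 6*x/5 + 1)/(x/5 + 1)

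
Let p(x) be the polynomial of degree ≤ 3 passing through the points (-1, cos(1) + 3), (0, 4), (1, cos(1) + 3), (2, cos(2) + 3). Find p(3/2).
5*cos(2)/16 + cos(1) + 43/16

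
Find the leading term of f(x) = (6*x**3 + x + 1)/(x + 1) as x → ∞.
6*x**2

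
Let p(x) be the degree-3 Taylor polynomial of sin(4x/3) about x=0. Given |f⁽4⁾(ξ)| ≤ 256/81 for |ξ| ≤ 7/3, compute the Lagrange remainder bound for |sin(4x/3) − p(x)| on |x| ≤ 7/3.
76832/19683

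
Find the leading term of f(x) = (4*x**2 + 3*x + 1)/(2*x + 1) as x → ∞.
2*x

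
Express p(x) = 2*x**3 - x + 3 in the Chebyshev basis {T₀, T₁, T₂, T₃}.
(3)T₀ + (1/2)T₁ + (1/2)T₃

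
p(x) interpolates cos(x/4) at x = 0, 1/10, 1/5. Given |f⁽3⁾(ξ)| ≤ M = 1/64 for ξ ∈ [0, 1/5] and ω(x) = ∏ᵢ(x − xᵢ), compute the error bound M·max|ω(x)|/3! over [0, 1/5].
sqrt(3)/1728000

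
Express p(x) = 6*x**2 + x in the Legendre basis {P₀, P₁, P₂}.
(2)P₀ + P₁ + (4)P₂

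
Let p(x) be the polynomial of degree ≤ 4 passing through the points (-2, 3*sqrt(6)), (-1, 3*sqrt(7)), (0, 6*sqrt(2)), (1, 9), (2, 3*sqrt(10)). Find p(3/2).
-105*sqrt(2)/32 - 15*sqrt(6)/128 + 21*sqrt(7)/32 + 105*sqrt(10)/128 + 315/32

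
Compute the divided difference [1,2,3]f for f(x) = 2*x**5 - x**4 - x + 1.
155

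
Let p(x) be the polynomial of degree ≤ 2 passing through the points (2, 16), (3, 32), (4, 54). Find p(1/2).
13/4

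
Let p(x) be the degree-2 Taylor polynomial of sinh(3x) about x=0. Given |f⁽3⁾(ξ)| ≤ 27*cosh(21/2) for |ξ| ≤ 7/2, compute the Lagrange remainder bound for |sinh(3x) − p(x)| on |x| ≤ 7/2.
3087*cosh(21/2)/16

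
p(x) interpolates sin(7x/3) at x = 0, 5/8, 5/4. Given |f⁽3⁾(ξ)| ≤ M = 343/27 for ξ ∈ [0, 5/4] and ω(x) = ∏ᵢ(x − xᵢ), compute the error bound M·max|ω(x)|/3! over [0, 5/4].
42875*sqrt(3)/373248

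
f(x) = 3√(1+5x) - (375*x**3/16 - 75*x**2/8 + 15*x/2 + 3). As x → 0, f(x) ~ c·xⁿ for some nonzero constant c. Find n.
4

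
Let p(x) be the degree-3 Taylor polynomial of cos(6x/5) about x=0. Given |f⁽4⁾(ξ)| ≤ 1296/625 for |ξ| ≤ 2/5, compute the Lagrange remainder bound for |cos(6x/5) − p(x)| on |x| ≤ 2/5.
864/390625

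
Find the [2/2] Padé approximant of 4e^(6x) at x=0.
(12*x**2 + 12*x + 4)/(3*x**2 - 3*x + 1)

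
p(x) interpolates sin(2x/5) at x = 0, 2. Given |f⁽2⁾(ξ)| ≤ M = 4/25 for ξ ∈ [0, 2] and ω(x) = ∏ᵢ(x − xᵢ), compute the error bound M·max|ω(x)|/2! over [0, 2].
2/25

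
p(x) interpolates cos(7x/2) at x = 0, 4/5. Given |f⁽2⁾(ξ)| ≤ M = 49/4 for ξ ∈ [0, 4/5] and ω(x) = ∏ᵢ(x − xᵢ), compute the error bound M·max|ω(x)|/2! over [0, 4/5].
49/50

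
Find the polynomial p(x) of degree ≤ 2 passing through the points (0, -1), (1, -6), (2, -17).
-3*x**2 - 2*x - 1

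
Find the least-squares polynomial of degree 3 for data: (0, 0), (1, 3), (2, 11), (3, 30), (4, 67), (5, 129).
-5/126 + (2351/756)x + (-67/63)x² + (121/108)x³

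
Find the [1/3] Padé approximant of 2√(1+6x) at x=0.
(21*x/2 + 2)/(27*x**3/8 - 9*x**2/4 + 9*x/4 + 1)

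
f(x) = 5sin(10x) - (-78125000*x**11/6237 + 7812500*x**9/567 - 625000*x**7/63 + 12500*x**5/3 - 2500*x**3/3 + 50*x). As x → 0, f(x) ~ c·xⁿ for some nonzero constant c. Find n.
13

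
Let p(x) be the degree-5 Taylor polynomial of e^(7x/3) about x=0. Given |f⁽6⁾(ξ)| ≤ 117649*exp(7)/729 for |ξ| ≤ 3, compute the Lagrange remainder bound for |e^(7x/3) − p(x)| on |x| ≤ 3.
117649*exp(7)/720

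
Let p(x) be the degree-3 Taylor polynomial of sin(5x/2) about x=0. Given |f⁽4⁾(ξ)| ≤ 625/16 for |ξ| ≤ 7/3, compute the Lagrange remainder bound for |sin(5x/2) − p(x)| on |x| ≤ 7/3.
1500625/31104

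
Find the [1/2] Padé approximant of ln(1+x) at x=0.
x/(-x**2/12 + x/2 + 1)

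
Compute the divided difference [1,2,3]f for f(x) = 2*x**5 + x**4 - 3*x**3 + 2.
187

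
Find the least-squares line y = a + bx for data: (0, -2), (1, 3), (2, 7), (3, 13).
a = -21/10, b = 49/10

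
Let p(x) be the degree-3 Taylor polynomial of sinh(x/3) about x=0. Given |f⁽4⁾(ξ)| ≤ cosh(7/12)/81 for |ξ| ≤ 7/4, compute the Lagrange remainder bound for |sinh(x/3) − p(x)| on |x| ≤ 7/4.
2401*cosh(7/12)/497664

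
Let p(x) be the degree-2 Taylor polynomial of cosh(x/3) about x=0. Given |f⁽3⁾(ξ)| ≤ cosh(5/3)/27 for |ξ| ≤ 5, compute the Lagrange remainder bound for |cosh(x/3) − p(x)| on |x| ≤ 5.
125*cosh(5/3)/162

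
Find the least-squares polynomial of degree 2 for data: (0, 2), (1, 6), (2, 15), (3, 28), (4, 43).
12/7 + (104/35)x + (13/7)x²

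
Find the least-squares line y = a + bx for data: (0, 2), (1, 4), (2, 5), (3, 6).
a = 23/10, b = 13/10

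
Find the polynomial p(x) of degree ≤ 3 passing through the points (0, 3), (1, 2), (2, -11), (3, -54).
-3*x**3 + 3*x**2 - x + 3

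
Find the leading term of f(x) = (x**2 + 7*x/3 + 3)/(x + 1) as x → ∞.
x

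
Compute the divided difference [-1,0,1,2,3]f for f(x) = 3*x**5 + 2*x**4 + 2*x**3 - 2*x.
17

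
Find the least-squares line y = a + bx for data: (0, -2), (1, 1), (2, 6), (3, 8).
a = -2, b = 7/2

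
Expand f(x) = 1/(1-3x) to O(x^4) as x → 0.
1 + 3*x + 9*x**2 + 27*x**3 + O(x**4)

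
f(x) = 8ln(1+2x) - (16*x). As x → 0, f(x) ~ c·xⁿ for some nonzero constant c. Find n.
2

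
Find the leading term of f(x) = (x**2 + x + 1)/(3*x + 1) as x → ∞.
x/3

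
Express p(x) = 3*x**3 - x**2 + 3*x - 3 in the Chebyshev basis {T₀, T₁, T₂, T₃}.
(-7/2)T₀ + (21/4)T₁ + (-1/2)T₂ + (3/4)T₃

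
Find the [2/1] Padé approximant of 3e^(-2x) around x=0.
(2*x**2 - 4*x + 3)/(2*x/3 + 1)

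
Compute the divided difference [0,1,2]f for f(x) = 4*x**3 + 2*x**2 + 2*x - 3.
14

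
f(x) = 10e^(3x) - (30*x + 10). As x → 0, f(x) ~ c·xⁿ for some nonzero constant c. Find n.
2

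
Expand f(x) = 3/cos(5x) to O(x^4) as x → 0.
3 + 75*x**2/2 + O(x**4)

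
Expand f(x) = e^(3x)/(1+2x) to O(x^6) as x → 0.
1 + x + 5*x**2/2 - x**3/2 + 35*x**4/8 - 269*x**5/40 + O(x**6)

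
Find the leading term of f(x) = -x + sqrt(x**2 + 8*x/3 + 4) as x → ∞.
4/3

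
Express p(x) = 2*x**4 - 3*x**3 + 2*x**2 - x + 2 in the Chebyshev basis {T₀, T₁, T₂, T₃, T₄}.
(15/4)T₀ + (-13/4)T₁ + (2)T₂ + (-3/4)T₃ + (1/4)T₄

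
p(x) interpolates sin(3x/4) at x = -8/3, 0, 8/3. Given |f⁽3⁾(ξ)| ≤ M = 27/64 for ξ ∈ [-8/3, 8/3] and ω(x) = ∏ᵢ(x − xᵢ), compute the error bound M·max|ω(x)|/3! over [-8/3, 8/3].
8*sqrt(3)/27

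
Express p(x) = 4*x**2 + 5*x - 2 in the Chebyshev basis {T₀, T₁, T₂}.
(5)T₁ + (2)T₂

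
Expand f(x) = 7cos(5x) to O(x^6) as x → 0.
7 - 175*x**2/2 + 4375*x**4/24 + O(x**6)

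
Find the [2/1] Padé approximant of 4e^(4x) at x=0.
(32*x**2/3 + 32*x/3 + 4)/(1 - 4*x/3)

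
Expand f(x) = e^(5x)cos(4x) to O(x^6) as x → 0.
1 + 5*x + 9*x**2/2 - 115*x**3/6 - 1519*x**4/24 - 2095*x**5/24 + O(x**6)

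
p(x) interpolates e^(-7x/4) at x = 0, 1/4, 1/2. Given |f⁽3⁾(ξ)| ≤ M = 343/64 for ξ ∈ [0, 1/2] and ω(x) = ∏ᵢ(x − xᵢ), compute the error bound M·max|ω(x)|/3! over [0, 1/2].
343*sqrt(3)/110592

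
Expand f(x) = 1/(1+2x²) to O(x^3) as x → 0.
1 - 2*x**2 + O(x**3)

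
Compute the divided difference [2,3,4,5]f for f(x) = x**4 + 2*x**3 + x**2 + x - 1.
16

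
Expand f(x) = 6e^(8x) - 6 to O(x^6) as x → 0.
48*x + 192*x**2 + 512*x**3 + 1024*x**4 + 8192*x**5/5 + O(x**6)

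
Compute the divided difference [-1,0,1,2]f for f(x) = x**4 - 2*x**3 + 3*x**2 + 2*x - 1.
0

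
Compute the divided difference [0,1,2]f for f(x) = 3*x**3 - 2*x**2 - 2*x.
7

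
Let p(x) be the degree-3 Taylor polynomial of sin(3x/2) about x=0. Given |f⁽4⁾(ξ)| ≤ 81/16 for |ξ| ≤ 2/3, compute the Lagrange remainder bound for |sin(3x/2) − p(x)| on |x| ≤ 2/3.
1/24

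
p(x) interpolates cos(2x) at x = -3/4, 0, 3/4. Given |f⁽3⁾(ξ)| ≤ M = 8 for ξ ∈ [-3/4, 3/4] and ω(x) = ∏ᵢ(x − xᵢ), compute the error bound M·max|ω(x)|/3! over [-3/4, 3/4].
sqrt(3)/8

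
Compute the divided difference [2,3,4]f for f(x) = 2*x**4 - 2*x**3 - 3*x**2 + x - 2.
89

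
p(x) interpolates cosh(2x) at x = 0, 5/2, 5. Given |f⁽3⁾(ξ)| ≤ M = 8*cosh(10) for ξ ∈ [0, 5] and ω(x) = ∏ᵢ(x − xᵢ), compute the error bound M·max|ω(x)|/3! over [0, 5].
125*sqrt(3)*cosh(10)/27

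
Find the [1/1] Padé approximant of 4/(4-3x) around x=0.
1/(1 - 3*x/4)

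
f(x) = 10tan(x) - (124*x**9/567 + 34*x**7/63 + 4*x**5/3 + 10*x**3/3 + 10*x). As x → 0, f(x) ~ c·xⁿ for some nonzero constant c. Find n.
11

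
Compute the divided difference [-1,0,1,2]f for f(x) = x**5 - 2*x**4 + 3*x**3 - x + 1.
4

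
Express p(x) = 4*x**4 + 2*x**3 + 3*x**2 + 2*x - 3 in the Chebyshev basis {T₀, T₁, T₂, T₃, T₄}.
(7/2)T₁ + (7/2)T₂ + (1/2)T₃ + (1/2)T₄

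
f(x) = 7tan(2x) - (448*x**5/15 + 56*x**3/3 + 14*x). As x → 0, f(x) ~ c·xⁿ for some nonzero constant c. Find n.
7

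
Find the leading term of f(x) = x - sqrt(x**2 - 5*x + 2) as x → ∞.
5/2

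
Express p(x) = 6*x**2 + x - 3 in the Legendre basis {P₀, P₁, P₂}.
-P₀ + P₁ + (4)P₂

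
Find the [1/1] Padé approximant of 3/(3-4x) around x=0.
1/(1 - 4*x/3)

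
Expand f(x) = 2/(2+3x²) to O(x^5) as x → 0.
1 - 3*x**2/2 + 9*x**4/4 + O(x**5)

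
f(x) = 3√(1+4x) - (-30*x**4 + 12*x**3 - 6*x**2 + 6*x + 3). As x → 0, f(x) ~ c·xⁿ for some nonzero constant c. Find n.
5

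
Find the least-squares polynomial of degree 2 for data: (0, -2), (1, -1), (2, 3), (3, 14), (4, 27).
-69/35 + (-109/70)x + (31/14)x²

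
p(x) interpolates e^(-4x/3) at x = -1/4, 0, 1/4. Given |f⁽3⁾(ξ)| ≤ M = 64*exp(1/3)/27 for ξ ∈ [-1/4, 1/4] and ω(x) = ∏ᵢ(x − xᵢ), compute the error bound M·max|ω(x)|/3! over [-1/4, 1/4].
sqrt(3)*exp(1/3)/729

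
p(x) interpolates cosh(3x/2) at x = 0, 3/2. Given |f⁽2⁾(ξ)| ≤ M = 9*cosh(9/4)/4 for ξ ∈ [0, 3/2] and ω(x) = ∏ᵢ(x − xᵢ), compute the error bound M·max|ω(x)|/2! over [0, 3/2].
81*cosh(9/4)/128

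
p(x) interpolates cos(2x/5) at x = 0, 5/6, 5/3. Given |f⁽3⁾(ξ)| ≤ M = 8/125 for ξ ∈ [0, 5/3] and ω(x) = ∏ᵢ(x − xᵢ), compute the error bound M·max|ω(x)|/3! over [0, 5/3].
sqrt(3)/729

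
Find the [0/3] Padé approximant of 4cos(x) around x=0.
4/(x**2/2 + 1)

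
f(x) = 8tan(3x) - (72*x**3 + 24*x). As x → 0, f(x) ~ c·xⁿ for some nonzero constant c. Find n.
5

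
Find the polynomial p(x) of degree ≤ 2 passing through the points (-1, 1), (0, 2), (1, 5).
x**2 + 2*x + 2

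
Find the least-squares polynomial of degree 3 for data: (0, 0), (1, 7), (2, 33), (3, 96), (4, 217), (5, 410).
13/126 + (2279/756)x + (155/252)x² + (82/27)x³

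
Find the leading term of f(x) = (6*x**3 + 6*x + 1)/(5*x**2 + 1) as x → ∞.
6*x/5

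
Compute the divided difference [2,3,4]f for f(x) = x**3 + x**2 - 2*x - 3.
10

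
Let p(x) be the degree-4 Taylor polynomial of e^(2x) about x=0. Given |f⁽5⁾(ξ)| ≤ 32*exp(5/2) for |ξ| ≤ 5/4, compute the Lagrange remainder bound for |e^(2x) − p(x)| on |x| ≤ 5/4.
625*exp(5/2)/768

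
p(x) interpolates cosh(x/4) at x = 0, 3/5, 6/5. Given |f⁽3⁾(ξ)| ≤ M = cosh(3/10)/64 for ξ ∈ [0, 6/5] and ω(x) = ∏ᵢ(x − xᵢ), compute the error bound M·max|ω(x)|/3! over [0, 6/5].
sqrt(3)*cosh(3/10)/8000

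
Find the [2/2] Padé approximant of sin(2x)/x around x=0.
(2 - 14*x**2/15)/(x**2/5 + 1)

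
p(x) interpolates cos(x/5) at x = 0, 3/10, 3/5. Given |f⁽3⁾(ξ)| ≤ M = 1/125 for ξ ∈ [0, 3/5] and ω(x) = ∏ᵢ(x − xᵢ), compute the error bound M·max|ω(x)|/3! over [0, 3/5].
sqrt(3)/125000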